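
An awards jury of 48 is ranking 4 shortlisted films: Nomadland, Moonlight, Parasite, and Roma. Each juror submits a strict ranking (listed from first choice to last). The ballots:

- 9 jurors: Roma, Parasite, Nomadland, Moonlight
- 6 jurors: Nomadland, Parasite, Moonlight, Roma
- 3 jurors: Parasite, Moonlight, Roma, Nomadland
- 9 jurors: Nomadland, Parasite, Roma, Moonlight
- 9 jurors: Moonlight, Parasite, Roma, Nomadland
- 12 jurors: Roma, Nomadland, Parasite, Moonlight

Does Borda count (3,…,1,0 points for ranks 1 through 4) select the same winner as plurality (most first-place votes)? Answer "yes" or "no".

no

Borda — scores: Nomadland 78, Moonlight 39, Parasite 87, Roma 84. Winner: Parasite.
Plurality — first-place votes: Nomadland 15, Moonlight 9, Parasite 3, Roma 21. Winner: Roma.
The two methods disagree.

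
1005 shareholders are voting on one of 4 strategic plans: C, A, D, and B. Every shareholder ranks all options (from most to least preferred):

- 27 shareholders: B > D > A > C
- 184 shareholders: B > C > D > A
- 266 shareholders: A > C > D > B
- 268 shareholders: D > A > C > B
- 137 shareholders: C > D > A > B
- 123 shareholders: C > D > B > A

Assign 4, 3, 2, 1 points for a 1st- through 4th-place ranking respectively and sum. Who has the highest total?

C

C: 27·1 + 184·3 + 266·3 + 268·2 + 137·4 + 123·4 = 2953
A: 27·2 + 184·1 + 266·4 + 268·3 + 137·2 + 123·1 = 2503
D: 27·3 + 184·2 + 266·2 + 268·4 + 137·3 + 123·3 = 2833
B: 27·4 + 184·4 + 266·1 + 268·1 + 137·1 + 123·2 = 1761
C has the highest Borda score (2953).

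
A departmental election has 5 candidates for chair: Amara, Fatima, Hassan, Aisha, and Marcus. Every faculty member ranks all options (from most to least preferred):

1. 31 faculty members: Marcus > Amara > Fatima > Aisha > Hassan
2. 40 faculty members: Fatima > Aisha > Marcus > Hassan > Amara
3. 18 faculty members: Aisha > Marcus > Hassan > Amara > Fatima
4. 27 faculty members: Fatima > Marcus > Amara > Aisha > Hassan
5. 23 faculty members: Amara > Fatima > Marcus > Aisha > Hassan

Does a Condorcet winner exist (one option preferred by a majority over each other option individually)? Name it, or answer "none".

Checking pairwise contests:
Marcus beats Amara 116–23.
Amara beats Fatima 72–67.
Amara beats Hassan 81–58.
Amara beats Aisha 81–58.
Fatima beats Marcus 90–49.
Every option loses at least one head-to-head, so there is no Condorcet winner.

none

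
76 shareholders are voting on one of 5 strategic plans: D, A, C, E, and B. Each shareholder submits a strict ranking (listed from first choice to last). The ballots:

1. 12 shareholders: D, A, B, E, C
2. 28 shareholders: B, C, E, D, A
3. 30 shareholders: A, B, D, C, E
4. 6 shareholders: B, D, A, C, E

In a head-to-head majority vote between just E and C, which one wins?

Voters preferring E to C: 12; preferring C to E: 64.
C wins the head-to-head.

C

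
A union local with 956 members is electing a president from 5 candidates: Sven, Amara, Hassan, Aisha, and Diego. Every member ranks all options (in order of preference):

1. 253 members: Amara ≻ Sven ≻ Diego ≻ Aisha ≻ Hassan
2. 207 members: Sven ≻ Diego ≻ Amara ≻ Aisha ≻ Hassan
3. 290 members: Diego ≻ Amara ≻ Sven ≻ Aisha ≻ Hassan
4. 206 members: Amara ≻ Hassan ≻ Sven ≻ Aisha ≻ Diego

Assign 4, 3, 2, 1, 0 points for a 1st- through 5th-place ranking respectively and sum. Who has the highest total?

Amara

Sven: 253·3 + 207·4 + 290·2 + 206·2 = 2579
Amara: 253·4 + 207·2 + 290·3 + 206·4 = 3120
Hassan: 253·0 + 207·0 + 290·0 + 206·3 = 618
Aisha: 253·1 + 207·1 + 290·1 + 206·1 = 956
Diego: 253·2 + 207·3 + 290·4 + 206·0 = 2287
Amara has the highest Borda score (3120).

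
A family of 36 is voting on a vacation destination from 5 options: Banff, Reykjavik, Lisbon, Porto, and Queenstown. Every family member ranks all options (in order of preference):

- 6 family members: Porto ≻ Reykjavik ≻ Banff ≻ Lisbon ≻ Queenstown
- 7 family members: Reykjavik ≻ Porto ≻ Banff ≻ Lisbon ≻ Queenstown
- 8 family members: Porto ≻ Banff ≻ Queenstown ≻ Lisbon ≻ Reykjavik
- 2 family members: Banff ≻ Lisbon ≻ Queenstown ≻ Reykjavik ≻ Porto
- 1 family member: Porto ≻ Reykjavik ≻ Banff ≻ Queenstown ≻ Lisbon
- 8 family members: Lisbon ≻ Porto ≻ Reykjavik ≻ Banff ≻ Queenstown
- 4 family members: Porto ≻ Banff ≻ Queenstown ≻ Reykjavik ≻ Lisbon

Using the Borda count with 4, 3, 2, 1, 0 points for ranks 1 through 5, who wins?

Porto

Banff: 6·2 + 7·2 + 8·3 + 2·4 + 1·2 + 8·1 + 4·3 = 80
Reykjavik: 6·3 + 7·4 + 8·0 + 2·1 + 1·3 + 8·2 + 4·1 = 71
Lisbon: 6·1 + 7·1 + 8·1 + 2·3 + 1·0 + 8·4 + 4·0 = 59
Porto: 6·4 + 7·3 + 8·4 + 2·0 + 1·4 + 8·3 + 4·4 = 121
Queenstown: 6·0 + 7·0 + 8·2 + 2·2 + 1·1 + 8·0 + 4·2 = 29
Porto has the highest Borda score (121).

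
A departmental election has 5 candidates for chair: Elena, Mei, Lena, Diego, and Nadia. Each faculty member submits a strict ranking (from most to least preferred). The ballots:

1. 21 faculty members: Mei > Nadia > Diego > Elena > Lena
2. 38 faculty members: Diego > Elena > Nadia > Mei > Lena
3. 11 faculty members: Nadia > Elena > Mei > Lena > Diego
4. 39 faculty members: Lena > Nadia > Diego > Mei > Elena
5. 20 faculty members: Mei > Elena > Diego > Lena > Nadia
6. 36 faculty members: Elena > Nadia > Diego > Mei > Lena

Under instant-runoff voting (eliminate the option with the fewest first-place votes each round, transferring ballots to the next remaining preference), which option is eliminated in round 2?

Round 1: Elena 36, Mei 41, Lena 39, Diego 38, Nadia 11. Eliminate Nadia.
Round 2: Elena 47, Mei 41, Lena 39, Diego 38. Eliminate Diego.

Diego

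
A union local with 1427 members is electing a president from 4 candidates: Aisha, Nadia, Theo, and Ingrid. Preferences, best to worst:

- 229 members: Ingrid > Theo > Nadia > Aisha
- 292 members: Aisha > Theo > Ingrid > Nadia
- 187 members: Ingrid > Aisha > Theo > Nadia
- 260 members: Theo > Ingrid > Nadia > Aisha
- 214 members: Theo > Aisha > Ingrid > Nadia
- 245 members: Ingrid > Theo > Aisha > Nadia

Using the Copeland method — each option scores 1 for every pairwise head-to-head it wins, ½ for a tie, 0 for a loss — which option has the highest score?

Aisha: beats Nadia; loses to Theo and Ingrid → score 1.
Nadia: loses to Aisha, Theo, and Ingrid → score 0.
Theo: beats Aisha, Nadia, and Ingrid → score 3.
Ingrid: beats Aisha and Nadia; loses to Theo → score 2.
Theo has the best pairwise record.

Theo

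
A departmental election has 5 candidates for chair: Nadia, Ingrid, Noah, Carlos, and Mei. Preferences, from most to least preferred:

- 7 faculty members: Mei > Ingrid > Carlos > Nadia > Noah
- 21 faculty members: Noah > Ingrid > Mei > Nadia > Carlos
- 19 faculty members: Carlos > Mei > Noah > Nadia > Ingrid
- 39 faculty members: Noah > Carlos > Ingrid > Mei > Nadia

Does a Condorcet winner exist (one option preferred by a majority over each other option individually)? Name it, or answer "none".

Noah vs Nadia: 79–7 for Noah.
Noah vs Ingrid: 79–7 for Noah.
Noah vs Carlos: 60–26 for Noah.
Noah vs Mei: 60–26 for Noah.
Noah beats every other option head-to-head.

Noah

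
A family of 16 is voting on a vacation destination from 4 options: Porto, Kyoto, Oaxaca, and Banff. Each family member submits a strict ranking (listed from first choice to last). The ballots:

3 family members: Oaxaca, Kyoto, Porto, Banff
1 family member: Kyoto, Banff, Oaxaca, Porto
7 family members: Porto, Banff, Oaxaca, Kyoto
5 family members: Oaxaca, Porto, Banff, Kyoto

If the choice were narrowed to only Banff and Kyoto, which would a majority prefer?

Voters preferring Banff to Kyoto: 12; preferring Kyoto to Banff: 4.
Banff wins the head-to-head.

Banff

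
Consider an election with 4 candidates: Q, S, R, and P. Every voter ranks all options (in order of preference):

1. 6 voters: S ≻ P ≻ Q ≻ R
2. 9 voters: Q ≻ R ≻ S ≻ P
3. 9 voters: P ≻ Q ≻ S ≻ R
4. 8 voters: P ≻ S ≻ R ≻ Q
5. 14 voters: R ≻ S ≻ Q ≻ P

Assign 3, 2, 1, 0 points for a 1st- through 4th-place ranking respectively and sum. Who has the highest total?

Q: 6·1 + 9·3 + 9·2 + 8·0 + 14·1 = 65
S: 6·3 + 9·1 + 9·1 + 8·2 + 14·2 = 80
R: 6·0 + 9·2 + 9·0 + 8·1 + 14·3 = 68
P: 6·2 + 9·0 + 9·3 + 8·3 + 14·0 = 63
S has the highest Borda score (80).

S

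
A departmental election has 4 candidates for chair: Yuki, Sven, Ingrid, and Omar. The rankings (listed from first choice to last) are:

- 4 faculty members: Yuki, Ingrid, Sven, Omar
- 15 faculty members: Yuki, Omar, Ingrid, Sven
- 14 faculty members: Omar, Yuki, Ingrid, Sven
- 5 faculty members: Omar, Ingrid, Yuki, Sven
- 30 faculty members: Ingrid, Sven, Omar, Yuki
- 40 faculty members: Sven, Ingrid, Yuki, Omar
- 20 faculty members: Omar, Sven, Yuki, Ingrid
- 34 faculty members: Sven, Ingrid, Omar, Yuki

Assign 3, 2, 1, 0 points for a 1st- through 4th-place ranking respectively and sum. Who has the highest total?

Yuki: 4·3 + 15·3 + 14·2 + 5·1 + 30·0 + 40·1 + 20·1 + 34·0 = 150
Sven: 4·1 + 15·0 + 14·0 + 5·0 + 30·2 + 40·3 + 20·2 + 34·3 = 326
Ingrid: 4·2 + 15·1 + 14·1 + 5·2 + 30·3 + 40·2 + 20·0 + 34·2 = 285
Omar: 4·0 + 15·2 + 14·3 + 5·3 + 30·1 + 40·0 + 20·3 + 34·1 = 211
Sven has the highest Borda score (326).

Sven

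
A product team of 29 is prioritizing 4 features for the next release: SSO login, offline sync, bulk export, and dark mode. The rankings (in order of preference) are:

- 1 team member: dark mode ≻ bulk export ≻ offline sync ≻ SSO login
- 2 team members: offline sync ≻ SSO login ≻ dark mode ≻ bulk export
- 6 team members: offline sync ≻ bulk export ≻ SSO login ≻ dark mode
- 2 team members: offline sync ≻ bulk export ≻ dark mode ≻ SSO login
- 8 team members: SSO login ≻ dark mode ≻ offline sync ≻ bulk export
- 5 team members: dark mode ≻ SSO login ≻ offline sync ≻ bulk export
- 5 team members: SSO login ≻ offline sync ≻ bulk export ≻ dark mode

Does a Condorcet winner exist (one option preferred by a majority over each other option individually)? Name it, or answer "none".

SSO login

SSO login vs offline sync: 18–11 for SSO login.
SSO login vs bulk export: 20–9 for SSO login.
SSO login vs dark mode: 21–8 for SSO login.
SSO login beats every other option head-to-head.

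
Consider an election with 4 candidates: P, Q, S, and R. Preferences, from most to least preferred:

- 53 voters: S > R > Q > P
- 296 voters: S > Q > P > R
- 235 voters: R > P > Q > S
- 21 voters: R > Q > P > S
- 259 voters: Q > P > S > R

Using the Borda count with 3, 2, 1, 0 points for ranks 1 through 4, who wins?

Q

P: 53·0 + 296·1 + 235·2 + 21·1 + 259·2 = 1305
Q: 53·1 + 296·2 + 235·1 + 21·2 + 259·3 = 1699
S: 53·3 + 296·3 + 235·0 + 21·0 + 259·1 = 1306
R: 53·2 + 296·0 + 235·3 + 21·3 + 259·0 = 874
Q has the highest Borda score (1699).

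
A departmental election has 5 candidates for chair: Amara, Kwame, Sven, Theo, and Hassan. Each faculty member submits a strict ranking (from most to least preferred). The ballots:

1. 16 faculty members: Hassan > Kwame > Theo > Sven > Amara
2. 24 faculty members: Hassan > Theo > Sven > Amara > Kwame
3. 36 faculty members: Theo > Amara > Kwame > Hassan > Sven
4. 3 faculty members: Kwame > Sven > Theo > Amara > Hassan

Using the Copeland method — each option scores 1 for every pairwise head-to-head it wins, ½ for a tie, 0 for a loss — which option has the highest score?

Amara: beats Kwame; loses to Sven, Theo, and Hassan → score 1.
Kwame: beats Sven; loses to Amara, Theo, and Hassan → score 1.
Sven: beats Amara; loses to Kwame, Theo, and Hassan → score 1.
Theo: beats Amara, Kwame, and Sven; loses to Hassan → score 3.
Hassan: beats Amara, Kwame, Sven, and Theo → score 4.
Hassan has the best pairwise record.

Hassan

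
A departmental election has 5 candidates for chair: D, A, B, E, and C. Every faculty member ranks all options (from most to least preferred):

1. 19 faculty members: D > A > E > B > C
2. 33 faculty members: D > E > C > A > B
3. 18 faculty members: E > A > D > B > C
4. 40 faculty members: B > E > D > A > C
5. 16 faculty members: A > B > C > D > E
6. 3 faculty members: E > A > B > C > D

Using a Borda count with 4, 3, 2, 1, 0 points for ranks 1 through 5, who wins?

E

D: 19·4 + 33·4 + 18·2 + 40·2 + 16·1 + 3·0 = 340
A: 19·3 + 33·1 + 18·3 + 40·1 + 16·4 + 3·3 = 257
B: 19·1 + 33·0 + 18·1 + 40·4 + 16·3 + 3·2 = 251
E: 19·2 + 33·3 + 18·4 + 40·3 + 16·0 + 3·4 = 341
C: 19·0 + 33·2 + 18·0 + 40·0 + 16·2 + 3·1 = 101
E has the highest Borda score (341).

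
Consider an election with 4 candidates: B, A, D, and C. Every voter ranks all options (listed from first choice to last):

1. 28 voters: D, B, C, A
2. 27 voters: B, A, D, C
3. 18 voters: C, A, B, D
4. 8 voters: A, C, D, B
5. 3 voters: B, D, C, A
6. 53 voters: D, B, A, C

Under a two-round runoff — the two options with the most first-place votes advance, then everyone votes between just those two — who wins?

D

Round 1 first-place votes: B 30, A 8, D 81, C 18.
D and B advance.
Runoff: D is preferred to B by 89 voters; B by 48.
D wins the runoff.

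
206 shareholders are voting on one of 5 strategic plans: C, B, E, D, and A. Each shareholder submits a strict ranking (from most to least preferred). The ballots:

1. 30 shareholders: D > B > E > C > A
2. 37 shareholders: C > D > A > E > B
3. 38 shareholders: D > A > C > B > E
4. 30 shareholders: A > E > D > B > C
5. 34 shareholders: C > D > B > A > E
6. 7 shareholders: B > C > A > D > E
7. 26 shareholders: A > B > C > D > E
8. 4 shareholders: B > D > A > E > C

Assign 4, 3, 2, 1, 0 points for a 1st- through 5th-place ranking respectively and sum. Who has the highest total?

D

C: 30·1 + 37·4 + 38·2 + 30·0 + 34·4 + 7·3 + 26·2 + 4·0 = 463
B: 30·3 + 37·0 + 38·1 + 30·1 + 34·2 + 7·4 + 26·3 + 4·4 = 348
E: 30·2 + 37·1 + 38·0 + 30·3 + 34·0 + 7·0 + 26·0 + 4·1 = 191
D: 30·4 + 37·3 + 38·4 + 30·2 + 34·3 + 7·1 + 26·1 + 4·3 = 590
A: 30·0 + 37·2 + 38·3 + 30·4 + 34·1 + 7·2 + 26·4 + 4·2 = 468
D has the highest Borda score (590).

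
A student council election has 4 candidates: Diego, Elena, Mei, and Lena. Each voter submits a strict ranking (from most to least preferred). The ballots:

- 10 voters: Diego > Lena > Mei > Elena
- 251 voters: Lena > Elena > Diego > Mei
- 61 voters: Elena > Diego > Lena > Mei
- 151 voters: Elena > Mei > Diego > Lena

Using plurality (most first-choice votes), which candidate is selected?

Lena

First-place votes: Diego 10, Elena 212, Mei 0, Lena 251.
Lena has the most first-place votes.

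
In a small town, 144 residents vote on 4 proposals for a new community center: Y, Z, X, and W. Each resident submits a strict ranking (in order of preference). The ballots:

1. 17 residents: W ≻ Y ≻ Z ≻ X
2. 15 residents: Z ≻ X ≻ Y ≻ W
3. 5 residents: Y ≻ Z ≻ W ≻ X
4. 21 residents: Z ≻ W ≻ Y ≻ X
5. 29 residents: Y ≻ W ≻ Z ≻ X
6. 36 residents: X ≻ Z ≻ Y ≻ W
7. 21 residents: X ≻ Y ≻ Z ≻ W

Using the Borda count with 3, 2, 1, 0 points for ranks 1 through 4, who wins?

Y: 17·2 + 15·1 + 5·3 + 21·1 + 29·3 + 36·1 + 21·2 = 250
Z: 17·1 + 15·3 + 5·2 + 21·3 + 29·1 + 36·2 + 21·1 = 257
X: 17·0 + 15·2 + 5·0 + 21·0 + 29·0 + 36·3 + 21·3 = 201
W: 17·3 + 15·0 + 5·1 + 21·2 + 29·2 + 36·0 + 21·0 = 156
Z has the highest Borda score (257).

Z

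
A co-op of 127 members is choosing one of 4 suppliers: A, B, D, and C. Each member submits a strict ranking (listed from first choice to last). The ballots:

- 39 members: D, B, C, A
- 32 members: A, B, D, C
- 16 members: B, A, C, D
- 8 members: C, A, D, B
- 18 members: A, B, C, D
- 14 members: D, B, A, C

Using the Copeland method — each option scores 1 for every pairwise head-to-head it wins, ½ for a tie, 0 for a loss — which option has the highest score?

A: beats D and C; loses to B → score 2.
B: beats A, D, and C → score 3.
D: beats C; loses to A and B → score 1.
C: loses to A, B, and D → score 0.
B has the best pairwise record.

B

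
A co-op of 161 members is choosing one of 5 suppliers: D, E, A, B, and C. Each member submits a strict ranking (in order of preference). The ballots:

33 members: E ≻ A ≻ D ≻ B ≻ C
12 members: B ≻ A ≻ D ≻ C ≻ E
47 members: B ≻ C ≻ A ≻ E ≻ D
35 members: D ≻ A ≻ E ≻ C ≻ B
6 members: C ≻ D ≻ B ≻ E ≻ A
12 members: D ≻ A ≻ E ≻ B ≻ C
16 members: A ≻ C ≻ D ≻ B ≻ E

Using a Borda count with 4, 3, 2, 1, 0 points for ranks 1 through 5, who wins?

D: 33·2 + 12·2 + 47·0 + 35·4 + 6·3 + 12·4 + 16·2 = 328
E: 33·4 + 12·0 + 47·1 + 35·2 + 6·1 + 12·2 + 16·0 = 279
A: 33·3 + 12·3 + 47·2 + 35·3 + 6·0 + 12·3 + 16·4 = 434
B: 33·1 + 12·4 + 47·4 + 35·0 + 6·2 + 12·1 + 16·1 = 309
C: 33·0 + 12·1 + 47·3 + 35·1 + 6·4 + 12·0 + 16·3 = 260
A has the highest Borda score (434).

A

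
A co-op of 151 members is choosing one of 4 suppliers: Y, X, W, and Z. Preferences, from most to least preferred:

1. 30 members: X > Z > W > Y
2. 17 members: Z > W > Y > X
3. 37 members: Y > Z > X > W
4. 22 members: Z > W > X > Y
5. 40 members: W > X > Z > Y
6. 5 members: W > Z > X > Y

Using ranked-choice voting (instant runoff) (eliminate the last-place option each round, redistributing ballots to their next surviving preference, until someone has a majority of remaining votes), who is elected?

Round 1: Y 37, X 30, W 45, Z 39. Eliminate X.
Round 2: Y 37, W 45, Z 69. Eliminate Y.
Round 3: W 45, Z 106. Z has a majority.

Z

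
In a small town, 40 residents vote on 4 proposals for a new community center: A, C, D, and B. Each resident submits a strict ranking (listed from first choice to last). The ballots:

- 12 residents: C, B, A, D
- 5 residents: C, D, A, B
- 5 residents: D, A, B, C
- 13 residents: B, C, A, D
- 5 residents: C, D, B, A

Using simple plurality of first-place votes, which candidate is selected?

First-place votes: A 0, C 22, D 5, B 13.
C has the most first-place votes.

C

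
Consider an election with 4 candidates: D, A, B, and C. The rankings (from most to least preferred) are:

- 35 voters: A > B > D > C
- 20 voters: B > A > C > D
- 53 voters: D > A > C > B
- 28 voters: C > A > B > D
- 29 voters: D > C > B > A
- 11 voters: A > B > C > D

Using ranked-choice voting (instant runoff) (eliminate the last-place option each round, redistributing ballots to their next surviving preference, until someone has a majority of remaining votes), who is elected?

Round 1: D 82, A 46, B 20, C 28. Eliminate B.
Round 2: D 82, A 66, C 28. Eliminate C.
Round 3: D 82, A 94. A has a majority.

A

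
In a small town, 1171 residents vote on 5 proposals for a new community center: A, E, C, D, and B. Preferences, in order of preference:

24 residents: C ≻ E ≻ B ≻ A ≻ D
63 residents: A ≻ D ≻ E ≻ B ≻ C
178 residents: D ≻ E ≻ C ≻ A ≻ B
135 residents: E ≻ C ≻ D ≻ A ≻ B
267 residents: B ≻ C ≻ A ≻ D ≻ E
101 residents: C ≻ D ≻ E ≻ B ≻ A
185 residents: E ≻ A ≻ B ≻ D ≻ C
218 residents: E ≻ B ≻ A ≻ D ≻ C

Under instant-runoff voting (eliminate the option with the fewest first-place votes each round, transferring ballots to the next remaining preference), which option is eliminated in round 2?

Round 1: A 63, E 538, C 125, D 178, B 267. Eliminate A.
Round 2: E 538, C 125, D 241, B 267. Eliminate C.

C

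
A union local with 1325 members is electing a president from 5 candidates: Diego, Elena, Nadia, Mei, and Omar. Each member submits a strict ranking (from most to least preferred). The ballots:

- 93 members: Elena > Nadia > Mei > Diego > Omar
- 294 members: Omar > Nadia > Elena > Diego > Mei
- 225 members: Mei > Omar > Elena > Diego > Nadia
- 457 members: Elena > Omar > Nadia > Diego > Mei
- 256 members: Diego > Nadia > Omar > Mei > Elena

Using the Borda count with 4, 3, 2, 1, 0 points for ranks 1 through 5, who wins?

Omar

Diego: 93·1 + 294·1 + 225·1 + 457·1 + 256·4 = 2093
Elena: 93·4 + 294·2 + 225·2 + 457·4 + 256·0 = 3238
Nadia: 93·3 + 294·3 + 225·0 + 457·2 + 256·3 = 2843
Mei: 93·2 + 294·0 + 225·4 + 457·0 + 256·1 = 1342
Omar: 93·0 + 294·4 + 225·3 + 457·3 + 256·2 = 3734
Omar has the highest Borda score (3734).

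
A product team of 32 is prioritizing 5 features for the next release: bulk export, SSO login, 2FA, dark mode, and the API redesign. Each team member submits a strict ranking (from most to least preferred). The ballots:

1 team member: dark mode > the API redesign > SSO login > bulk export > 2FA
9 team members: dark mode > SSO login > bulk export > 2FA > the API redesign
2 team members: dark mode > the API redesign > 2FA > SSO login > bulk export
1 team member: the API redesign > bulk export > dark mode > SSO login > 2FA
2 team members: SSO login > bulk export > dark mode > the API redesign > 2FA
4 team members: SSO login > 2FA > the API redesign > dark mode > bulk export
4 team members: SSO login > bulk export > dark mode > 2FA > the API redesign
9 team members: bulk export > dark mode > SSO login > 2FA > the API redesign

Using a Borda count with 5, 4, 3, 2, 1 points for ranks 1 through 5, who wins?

dark mode

bulk export: 1·2 + 9·3 + 2·1 + 1·4 + 2·4 + 4·1 + 4·4 + 9·5 = 108
SSO login: 1·3 + 9·4 + 2·2 + 1·2 + 2·5 + 4·5 + 4·5 + 9·3 = 122
2FA: 1·1 + 9·2 + 2·3 + 1·1 + 2·1 + 4·4 + 4·2 + 9·2 = 70
dark mode: 1·5 + 9·5 + 2·5 + 1·3 + 2·3 + 4·2 + 4·3 + 9·4 = 125
the API redesign: 1·4 + 9·1 + 2·4 + 1·5 + 2·2 + 4·3 + 4·1 + 9·1 = 55
dark mode has the highest Borda score (125).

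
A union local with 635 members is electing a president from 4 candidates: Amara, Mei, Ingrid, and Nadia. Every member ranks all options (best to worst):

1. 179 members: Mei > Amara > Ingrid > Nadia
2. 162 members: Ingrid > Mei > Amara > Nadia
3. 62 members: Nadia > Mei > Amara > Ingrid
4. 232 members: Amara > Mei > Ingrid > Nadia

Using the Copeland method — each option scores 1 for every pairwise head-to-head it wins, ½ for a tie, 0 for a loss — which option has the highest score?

Amara: beats Ingrid and Nadia; loses to Mei → score 2.
Mei: beats Amara, Ingrid, and Nadia → score 3.
Ingrid: beats Nadia; loses to Amara and Mei → score 1.
Nadia: loses to Amara, Mei, and Ingrid → score 0.
Mei has the best pairwise record.

Mei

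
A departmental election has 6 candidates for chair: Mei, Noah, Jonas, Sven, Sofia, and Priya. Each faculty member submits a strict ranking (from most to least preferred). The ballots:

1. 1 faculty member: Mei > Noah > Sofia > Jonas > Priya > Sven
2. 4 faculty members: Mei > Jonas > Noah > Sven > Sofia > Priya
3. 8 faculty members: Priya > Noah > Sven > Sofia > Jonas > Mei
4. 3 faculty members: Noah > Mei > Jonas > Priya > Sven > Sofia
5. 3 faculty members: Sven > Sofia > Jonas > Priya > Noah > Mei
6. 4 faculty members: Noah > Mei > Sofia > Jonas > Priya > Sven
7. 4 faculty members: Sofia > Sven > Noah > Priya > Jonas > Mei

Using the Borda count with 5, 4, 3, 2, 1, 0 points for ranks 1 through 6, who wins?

Mei: 1·5 + 4·5 + 8·0 + 3·4 + 3·0 + 4·4 + 4·0 = 53
Noah: 1·4 + 4·3 + 8·4 + 3·5 + 3·1 + 4·5 + 4·3 = 98
Jonas: 1·2 + 4·4 + 8·1 + 3·3 + 3·3 + 4·2 + 4·1 = 56
Sven: 1·0 + 4·2 + 8·3 + 3·1 + 3·5 + 4·0 + 4·4 = 66
Sofia: 1·3 + 4·1 + 8·2 + 3·0 + 3·4 + 4·3 + 4·5 = 67
Priya: 1·1 + 4·0 + 8·5 + 3·2 + 3·2 + 4·1 + 4·2 = 65
Noah has the highest Borda score (98).

Noah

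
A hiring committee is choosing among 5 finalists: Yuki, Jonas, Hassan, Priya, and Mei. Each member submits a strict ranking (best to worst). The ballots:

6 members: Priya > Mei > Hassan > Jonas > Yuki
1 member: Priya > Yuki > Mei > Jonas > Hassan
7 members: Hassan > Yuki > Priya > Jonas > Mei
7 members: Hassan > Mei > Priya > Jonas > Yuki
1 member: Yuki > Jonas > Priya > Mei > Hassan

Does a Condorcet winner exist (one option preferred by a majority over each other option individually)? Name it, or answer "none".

Hassan

Hassan vs Yuki: 20–2 for Hassan.
Hassan vs Jonas: 20–2 for Hassan.
Hassan vs Priya: 14–8 for Hassan.
Hassan vs Mei: 14–8 for Hassan.
Hassan beats every other option head-to-head.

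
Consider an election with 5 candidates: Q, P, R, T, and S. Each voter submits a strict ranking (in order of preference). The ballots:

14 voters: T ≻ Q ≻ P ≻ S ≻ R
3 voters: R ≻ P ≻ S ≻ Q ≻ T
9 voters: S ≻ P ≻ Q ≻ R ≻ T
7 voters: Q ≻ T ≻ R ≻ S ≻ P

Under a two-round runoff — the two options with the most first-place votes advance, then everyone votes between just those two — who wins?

Round 1 first-place votes: Q 7, P 0, R 3, T 14, S 9.
T and S advance.
Runoff: T is preferred to S by 21 voters; S by 12.
T wins the runoff.

T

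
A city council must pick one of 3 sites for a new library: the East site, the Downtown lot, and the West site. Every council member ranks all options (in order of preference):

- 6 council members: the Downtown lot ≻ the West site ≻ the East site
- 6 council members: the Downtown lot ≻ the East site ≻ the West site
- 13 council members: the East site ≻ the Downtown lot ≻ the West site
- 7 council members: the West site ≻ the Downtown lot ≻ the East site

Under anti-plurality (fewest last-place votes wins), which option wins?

the Downtown lot

Last-place votes: the East site 13, the Downtown lot 0, the West site 19.
the Downtown lot is ranked last by the fewest voters, so the Downtown lot wins.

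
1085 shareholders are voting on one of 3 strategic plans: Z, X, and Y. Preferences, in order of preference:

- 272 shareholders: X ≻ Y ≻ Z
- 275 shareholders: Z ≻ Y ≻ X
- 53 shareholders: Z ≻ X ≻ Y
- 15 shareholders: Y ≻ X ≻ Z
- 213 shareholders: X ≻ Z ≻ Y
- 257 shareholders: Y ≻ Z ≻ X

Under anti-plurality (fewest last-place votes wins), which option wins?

Last-place votes: Z 287, X 532, Y 266.
Y is ranked last by the fewest voters, so Y wins.

Y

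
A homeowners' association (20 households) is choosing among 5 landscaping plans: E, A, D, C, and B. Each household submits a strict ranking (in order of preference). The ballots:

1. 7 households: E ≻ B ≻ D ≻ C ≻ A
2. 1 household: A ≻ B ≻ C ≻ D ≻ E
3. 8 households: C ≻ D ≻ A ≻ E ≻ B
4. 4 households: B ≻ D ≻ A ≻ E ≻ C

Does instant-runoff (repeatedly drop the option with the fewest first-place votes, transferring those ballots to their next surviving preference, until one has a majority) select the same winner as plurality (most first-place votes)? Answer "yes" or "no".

no

Instant-runoff — R1 E 7, A 1, D 0, C 8, B 4 (D out); R2 E 7, A 1, C 8, B 4 (A out); R3 E 7, C 8, B 5 (B out); R4 E 11, C 9 (E winner). Winner: E.
Plurality — first-place votes: E 7, A 1, D 0, C 8, B 4. Winner: C.
The two methods disagree.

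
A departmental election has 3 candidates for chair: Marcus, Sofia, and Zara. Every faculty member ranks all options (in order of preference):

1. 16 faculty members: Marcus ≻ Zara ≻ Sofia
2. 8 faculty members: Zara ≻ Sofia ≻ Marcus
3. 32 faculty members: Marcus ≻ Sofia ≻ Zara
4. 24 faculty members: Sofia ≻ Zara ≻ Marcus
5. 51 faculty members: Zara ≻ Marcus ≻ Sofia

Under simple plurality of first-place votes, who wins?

First-place votes: Marcus 48, Sofia 24, Zara 59.
Zara has the most first-place votes.

Zara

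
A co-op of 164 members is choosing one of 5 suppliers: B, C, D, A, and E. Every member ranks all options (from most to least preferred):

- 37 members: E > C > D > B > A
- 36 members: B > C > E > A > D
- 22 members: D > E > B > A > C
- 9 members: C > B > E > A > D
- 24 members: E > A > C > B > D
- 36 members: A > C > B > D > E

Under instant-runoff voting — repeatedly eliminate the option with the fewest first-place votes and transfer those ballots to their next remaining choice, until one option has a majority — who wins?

E

Round 1: B 36, C 9, D 22, A 36, E 61. Eliminate C.
Round 2: B 45, D 22, A 36, E 61. Eliminate D.
Round 3: B 45, A 36, E 83. E has a majority.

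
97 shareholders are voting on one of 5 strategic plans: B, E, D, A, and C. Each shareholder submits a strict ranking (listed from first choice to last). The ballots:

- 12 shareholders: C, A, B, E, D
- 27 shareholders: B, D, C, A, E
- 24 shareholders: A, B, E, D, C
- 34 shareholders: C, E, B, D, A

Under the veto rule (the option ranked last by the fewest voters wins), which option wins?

Last-place votes: B 0, E 27, D 12, A 34, C 24.
B is ranked last by the fewest voters, so B wins.

B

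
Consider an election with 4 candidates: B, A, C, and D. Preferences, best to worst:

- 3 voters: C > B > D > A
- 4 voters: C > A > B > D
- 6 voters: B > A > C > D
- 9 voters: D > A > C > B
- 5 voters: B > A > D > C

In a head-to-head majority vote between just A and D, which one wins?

A

Voters preferring A to D: 15; preferring D to A: 12.
A wins the head-to-head.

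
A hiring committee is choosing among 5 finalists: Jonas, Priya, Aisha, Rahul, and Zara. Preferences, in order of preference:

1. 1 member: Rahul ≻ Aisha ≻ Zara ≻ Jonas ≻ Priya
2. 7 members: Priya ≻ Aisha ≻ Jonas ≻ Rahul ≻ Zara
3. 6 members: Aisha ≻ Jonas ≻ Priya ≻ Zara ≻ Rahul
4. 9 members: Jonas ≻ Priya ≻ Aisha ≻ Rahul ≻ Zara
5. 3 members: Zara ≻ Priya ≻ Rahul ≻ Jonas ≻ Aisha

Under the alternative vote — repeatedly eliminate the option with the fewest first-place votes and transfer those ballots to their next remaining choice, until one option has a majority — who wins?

Jonas

Round 1: Jonas 9, Priya 7, Aisha 6, Rahul 1, Zara 3. Eliminate Rahul.
Round 2: Jonas 9, Priya 7, Aisha 7, Zara 3. Eliminate Zara.
Round 3: Jonas 9, Priya 10, Aisha 7. Eliminate Aisha.
Round 4: Jonas 16, Priya 10. Jonas has a majority.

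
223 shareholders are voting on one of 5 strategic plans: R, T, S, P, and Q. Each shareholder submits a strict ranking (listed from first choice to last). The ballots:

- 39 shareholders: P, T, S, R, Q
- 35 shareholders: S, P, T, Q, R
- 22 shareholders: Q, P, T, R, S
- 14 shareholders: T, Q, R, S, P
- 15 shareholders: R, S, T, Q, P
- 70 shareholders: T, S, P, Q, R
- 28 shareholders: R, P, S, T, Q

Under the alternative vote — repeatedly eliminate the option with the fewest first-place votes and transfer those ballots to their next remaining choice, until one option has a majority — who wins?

Round 1: R 43, T 84, S 35, P 39, Q 22. Eliminate Q.
Round 2: R 43, T 84, S 35, P 61. Eliminate S.
Round 3: R 43, T 84, P 96. Eliminate R.
Round 4: T 99, P 124. P has a majority.

P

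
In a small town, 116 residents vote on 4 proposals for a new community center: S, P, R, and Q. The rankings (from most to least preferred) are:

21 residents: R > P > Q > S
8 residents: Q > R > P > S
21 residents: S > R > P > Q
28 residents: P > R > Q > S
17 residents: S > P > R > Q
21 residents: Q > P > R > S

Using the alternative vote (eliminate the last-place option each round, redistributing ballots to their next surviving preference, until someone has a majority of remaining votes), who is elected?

Round 1: S 38, P 28, R 21, Q 29. Eliminate R.
Round 2: S 38, P 49, Q 29. Eliminate Q.
Round 3: S 38, P 78. P has a majority.

P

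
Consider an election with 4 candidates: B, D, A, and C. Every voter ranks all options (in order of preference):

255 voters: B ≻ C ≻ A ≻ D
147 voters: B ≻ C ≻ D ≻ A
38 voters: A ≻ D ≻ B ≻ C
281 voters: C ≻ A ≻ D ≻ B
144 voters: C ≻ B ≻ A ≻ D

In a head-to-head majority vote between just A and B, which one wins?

B

Voters preferring A to B: 319; preferring B to A: 546.
B wins the head-to-head.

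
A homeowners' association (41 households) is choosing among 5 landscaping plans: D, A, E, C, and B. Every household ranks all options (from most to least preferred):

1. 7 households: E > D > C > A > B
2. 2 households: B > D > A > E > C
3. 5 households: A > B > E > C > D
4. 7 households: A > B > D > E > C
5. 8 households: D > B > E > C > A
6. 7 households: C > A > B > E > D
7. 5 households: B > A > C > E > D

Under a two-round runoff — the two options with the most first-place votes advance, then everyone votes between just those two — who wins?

A

Round 1 first-place votes: D 8, A 12, E 7, C 7, B 7.
A and D advance.
Runoff: A is preferred to D by 24 voters; D by 17.
A wins the runoff.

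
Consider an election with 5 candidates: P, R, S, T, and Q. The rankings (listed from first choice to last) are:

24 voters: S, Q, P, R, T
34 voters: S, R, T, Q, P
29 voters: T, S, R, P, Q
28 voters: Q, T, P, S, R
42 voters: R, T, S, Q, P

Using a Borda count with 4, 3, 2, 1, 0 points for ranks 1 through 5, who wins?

P: 24·2 + 34·0 + 29·1 + 28·2 + 42·0 = 133
R: 24·1 + 34·3 + 29·2 + 28·0 + 42·4 = 352
S: 24·4 + 34·4 + 29·3 + 28·1 + 42·2 = 431
T: 24·0 + 34·2 + 29·4 + 28·3 + 42·3 = 394
Q: 24·3 + 34·1 + 29·0 + 28·4 + 42·1 = 260
S has the highest Borda score (431).

S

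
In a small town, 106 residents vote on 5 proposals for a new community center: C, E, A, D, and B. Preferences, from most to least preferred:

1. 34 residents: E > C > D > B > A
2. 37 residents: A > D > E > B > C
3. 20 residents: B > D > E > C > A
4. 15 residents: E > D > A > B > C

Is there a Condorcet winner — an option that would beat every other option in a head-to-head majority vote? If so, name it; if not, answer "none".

D vs C: 72–34 for D.
D vs E: 57–49 for D.
D vs A: 69–37 for D.
D vs B: 86–20 for D.
D beats every other option head-to-head.

D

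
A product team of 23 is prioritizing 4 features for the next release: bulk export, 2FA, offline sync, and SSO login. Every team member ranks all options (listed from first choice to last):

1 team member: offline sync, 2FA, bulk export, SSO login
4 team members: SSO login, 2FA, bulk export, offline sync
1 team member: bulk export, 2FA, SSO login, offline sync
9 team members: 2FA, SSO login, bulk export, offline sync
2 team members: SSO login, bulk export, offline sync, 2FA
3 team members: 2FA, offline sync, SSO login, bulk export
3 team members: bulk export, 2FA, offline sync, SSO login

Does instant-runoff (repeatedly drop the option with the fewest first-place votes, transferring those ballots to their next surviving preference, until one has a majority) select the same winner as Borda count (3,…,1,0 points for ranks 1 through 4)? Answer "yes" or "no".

yes

Instant-runoff — R1 bulk export 4, 2FA 12, offline sync 1, SSO login 6 (2FA winner). Winner: 2FA.
Borda — scores: bulk export 30, 2FA 54, offline sync 14, SSO login 40. Winner: 2FA.
The two methods agree.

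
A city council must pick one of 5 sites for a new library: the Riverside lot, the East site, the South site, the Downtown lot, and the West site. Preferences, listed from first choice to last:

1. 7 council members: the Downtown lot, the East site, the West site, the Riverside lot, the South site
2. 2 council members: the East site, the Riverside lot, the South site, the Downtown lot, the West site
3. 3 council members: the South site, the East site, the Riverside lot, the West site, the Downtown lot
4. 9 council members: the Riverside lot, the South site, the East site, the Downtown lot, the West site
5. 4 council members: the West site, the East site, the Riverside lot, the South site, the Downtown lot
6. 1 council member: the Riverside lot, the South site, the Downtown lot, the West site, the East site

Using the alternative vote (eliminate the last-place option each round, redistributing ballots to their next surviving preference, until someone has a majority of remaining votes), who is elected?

the Riverside lot

Round 1: the Riverside lot 10, the East site 2, the South site 3, the Downtown lot 7, the West site 4. Eliminate the East site.
Round 2: the Riverside lot 12, the South site 3, the Downtown lot 7, the West site 4. Eliminate the South site.
Round 3: the Riverside lot 15, the Downtown lot 7, the West site 4. The Riverside lot has a majority.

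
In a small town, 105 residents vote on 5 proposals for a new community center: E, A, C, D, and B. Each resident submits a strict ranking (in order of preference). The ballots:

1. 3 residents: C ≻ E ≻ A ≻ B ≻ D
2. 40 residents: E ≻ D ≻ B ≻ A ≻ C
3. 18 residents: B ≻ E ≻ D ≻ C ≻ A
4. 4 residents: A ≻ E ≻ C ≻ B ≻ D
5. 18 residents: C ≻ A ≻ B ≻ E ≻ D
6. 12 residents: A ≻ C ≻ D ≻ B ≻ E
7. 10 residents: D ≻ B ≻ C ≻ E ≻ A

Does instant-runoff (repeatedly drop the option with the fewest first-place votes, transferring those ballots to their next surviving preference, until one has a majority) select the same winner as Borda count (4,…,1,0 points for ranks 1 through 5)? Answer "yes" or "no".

Instant-runoff — R1 E 40, A 16, C 21, D 10, B 18 (D out); R2 E 40, A 16, C 21, B 28 (A out); R3 E 44, C 33, B 28 (B out); R4 E 62, C 43 (E winner). Winner: E.
Borda — scores: E 263, A 164, C 166, D 220, B 237. Winner: E.
The two methods agree.

yes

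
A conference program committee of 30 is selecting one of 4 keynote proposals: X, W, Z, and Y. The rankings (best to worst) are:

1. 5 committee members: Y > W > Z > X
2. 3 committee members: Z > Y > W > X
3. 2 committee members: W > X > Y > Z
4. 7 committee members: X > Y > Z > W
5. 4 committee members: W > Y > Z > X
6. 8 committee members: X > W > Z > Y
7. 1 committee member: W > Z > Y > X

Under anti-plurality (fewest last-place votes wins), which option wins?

Last-place votes: X 13, W 7, Z 2, Y 8.
Z is ranked last by the fewest voters, so Z wins.

Z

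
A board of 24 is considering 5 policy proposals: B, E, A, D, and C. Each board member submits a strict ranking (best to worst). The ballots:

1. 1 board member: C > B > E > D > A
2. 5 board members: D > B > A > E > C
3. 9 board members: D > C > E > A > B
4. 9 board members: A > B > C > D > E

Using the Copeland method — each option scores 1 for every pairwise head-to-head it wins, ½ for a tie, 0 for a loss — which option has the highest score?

B: beats E and C; loses to A and D → score 2.
E: loses to B, A, D, and C → score 0.
A: beats B, E, and C; loses to D → score 3.
D: beats B, E, A, and C → score 4.
C: beats E; loses to B, A, and D → score 1.
D has the best pairwise record.

D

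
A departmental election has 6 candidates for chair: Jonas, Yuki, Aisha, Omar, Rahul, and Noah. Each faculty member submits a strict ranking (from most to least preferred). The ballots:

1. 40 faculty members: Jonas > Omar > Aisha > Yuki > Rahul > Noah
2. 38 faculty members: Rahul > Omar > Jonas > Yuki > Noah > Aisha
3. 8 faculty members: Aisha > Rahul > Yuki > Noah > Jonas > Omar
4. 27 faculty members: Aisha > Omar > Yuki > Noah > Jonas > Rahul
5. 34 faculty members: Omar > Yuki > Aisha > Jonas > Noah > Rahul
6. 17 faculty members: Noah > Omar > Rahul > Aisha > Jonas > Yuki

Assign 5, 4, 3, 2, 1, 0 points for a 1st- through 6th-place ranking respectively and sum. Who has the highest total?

Jonas: 40·5 + 38·3 + 8·1 + 27·1 + 34·2 + 17·1 = 434
Yuki: 40·2 + 38·2 + 8·3 + 27·3 + 34·4 + 17·0 = 397
Aisha: 40·3 + 38·0 + 8·5 + 27·5 + 34·3 + 17·2 = 431
Omar: 40·4 + 38·4 + 8·0 + 27·4 + 34·5 + 17·4 = 658
Rahul: 40·1 + 38·5 + 8·4 + 27·0 + 34·0 + 17·3 = 313
Noah: 40·0 + 38·1 + 8·2 + 27·2 + 34·1 + 17·5 = 227
Omar has the highest Borda score (658).

Omar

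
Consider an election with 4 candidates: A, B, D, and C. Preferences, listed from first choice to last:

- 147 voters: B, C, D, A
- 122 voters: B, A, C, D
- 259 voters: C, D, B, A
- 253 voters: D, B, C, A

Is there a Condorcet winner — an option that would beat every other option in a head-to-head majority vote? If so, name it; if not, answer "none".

Checking pairwise contests:
B beats A 781–0.
D beats B 512–269.
C beats D 528–253.
B beats C 522–259.
Every option loses at least one head-to-head, so there is no Condorcet winner.

none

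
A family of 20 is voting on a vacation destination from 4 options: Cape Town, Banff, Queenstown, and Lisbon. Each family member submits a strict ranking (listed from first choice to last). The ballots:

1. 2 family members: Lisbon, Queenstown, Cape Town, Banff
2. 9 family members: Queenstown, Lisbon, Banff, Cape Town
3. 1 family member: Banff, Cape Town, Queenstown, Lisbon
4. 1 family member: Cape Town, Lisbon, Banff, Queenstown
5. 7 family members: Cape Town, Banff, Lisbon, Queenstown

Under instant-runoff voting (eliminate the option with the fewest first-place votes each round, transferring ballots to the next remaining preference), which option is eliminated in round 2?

Round 1: Cape Town 8, Banff 1, Queenstown 9, Lisbon 2. Eliminate Banff.
Round 2: Cape Town 9, Queenstown 9, Lisbon 2. Eliminate Lisbon.

Lisbon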